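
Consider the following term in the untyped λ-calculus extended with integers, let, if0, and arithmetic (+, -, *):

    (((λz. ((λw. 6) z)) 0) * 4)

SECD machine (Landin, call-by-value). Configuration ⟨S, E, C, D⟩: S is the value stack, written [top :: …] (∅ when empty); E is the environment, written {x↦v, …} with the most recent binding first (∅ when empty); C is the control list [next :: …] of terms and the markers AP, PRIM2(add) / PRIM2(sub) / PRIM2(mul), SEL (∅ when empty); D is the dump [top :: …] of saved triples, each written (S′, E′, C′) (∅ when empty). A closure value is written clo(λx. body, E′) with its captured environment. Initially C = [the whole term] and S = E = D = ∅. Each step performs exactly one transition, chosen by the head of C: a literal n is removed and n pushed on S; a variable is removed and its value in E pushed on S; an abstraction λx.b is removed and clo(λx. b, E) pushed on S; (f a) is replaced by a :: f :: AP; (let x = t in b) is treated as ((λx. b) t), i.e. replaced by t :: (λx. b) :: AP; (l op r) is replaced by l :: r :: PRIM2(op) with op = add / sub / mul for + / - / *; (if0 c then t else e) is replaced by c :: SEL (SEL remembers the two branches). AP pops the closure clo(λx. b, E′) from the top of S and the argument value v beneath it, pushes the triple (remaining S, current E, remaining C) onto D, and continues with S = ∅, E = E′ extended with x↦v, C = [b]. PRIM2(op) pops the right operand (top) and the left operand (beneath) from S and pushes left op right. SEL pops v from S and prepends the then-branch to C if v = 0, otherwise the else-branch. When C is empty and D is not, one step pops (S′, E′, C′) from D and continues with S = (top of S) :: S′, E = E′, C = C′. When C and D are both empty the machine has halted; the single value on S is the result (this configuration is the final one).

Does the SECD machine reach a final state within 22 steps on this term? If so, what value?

Answer: 24

Derivation:
0. [S=∅ | E=∅ | C=[(((λz. ((λw. 6) z)) 0) * 4)] | D=∅]
1. [S=∅ | E=∅ | C=[((λz. ((λw. 6) z)) 0) :: 4 :: PRIM2(mul)] | D=∅]
2. [S=∅ | E=∅ | C=[0 :: (λz. ((λw. 6) z)) :: AP :: 4 :: PRIM2(mul)] | D=∅]
3. [S=[0] | E=∅ | C=[(λz. ((λw. 6) z)) :: AP :: 4 :: PRIM2(mul)] | D=∅]
4. [S=[clo(λz. ((λw. 6) z), ∅) :: 0] | E=∅ | C=[AP :: 4 :: PRIM2(mul)] | D=∅]
5. [S=∅ | E={z↦0} | C=[((λw. 6) z)] | D=[(∅, ∅, [4 :: PRIM2(mul)])]]
6. [S=∅ | E={z↦0} | C=[z :: (λw. 6) :: AP] | D=[(∅, ∅, [4 :: PRIM2(mul)])]]
7. [S=[0] | E={z↦0} | C=[(λw. 6) :: AP] | D=[(∅, ∅, [4 :: PRIM2(mul)])]]
8. [S=[clo(λw. 6, {z↦0}) :: 0] | E={z↦0} | C=[AP] | D=[(∅, ∅, [4 :: PRIM2(mul)])]]
9. [S=∅ | E={w↦0, z↦0} | C=[6] | D=[(∅, {z↦0}, ∅) :: (∅, ∅, [4 :: PRIM2(mul)])]]
10. [S=[6] | E={w↦0, z↦0} | C=∅ | D=[(∅, {z↦0}, ∅) :: (∅, ∅, [4 :: PRIM2(mul)])]]
11. [S=[6] | E={z↦0} | C=∅ | D=[(∅, ∅, [4 :: PRIM2(mul)])]]
12. [S=[6] | E=∅ | C=[4 :: PRIM2(mul)] | D=∅]
13. [S=[4 :: 6] | E=∅ | C=[PRIM2(mul)] | D=∅]
14. [S=[24] | E=∅ | C=∅ | D=∅]
→ final value 24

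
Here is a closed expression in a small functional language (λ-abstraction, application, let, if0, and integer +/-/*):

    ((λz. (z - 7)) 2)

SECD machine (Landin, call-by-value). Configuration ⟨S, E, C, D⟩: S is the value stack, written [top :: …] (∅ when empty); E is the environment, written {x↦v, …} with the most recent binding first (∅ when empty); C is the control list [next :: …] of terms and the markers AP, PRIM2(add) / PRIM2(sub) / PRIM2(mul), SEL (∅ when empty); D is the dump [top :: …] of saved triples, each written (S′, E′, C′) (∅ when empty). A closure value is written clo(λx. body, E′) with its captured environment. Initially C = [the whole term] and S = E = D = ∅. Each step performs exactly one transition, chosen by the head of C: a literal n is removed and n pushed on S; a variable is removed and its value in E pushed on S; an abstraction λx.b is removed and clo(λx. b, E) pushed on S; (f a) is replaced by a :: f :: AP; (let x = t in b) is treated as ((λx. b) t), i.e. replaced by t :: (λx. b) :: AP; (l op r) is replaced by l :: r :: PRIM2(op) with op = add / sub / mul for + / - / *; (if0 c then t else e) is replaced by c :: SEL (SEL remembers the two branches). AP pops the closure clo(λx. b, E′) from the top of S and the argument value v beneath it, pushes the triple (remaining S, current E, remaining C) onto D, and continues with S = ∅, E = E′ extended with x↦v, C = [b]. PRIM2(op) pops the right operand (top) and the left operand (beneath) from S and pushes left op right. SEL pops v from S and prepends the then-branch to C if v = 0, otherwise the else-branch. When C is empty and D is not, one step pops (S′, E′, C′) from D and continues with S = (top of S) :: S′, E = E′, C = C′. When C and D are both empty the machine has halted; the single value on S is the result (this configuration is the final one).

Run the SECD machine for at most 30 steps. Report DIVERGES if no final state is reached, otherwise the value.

Answer: -5

Derivation:
step 0: <S=∅, E=∅, C=[((λz. (z - 7)) 2)], D=∅>
step 1: <S=∅, E=∅, C=[2 :: (λz. (z - 7)) :: AP], D=∅>
step 2: <S=[2], E=∅, C=[(λz. (z - 7)) :: AP], D=∅>
step 3: <S=[clo(λz. (z - 7), ∅) :: 2], E=∅, C=[AP], D=∅>
step 4: <S=∅, E={z↦2}, C=[(z - 7)], D=[(∅, ∅, ∅)]>
step 5: <S=∅, E={z↦2}, C=[z :: 7 :: PRIM2(sub)], D=[(∅, ∅, ∅)]>
step 6: <S=[2], E={z↦2}, C=[7 :: PRIM2(sub)], D=[(∅, ∅, ∅)]>
step 7: <S=[7 :: 2], E={z↦2}, C=[PRIM2(sub)], D=[(∅, ∅, ∅)]>
step 8: <S=[-5], E={z↦2}, C=∅, D=[(∅, ∅, ∅)]>
step 9: <S=[-5], E=∅, C=∅, D=∅>
→ final value -5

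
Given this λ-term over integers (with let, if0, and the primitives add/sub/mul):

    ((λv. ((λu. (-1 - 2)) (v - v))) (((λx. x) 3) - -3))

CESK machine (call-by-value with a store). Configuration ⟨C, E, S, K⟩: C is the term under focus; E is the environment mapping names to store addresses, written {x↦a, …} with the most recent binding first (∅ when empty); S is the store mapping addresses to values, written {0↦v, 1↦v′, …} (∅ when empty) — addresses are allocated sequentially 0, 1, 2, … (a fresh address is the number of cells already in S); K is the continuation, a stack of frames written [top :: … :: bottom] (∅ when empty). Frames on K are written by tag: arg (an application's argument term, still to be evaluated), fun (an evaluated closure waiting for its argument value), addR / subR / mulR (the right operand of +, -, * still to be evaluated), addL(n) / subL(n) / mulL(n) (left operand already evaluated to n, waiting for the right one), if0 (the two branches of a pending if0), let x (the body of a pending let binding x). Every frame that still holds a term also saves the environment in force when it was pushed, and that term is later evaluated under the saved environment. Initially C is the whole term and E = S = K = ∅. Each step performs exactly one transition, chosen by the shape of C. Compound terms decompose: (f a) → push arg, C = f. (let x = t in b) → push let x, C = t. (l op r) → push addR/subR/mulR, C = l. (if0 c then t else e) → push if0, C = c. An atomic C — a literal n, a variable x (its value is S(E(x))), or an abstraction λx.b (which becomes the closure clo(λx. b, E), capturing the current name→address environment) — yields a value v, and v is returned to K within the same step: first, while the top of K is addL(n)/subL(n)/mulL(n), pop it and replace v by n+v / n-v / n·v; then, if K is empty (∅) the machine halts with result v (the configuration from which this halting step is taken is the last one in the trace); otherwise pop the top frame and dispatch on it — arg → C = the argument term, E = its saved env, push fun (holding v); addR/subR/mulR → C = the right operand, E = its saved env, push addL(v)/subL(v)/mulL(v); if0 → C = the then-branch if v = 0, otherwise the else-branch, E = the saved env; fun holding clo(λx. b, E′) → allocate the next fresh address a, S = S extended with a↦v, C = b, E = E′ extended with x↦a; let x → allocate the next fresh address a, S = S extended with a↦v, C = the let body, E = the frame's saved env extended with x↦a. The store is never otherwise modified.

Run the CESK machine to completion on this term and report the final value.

Answer: -3

Execution trace:
step 0: [C=((λv. ((λu. (-1 - 2)) (v - v))) (((λx. x) 3) - -3)) | E=∅ | S=∅ | K=∅]
step 1: [C=(λv. ((λu. (-1 - 2)) (v - v))) | E=∅ | S=∅ | K=[arg]]
step 2: [C=(((λx. x) 3) - -3) | E=∅ | S=∅ | K=[fun]]
step 3: [C=((λx. x) 3) | E=∅ | S=∅ | K=[subR :: fun]]
step 4: [C=(λx. x) | E=∅ | S=∅ | K=[arg :: subR :: fun]]
step 5: [C=3 | E=∅ | S=∅ | K=[fun :: subR :: fun]]
step 6: [C=x | E={x↦0} | S={0↦3} | K=[subR :: fun]]
step 7: [C=-3 | E=∅ | S={0↦3} | K=[subL(3) :: fun]]
step 8: [C=((λu. (-1 - 2)) (v - v)) | E={v↦1} | S={0↦3, 1↦6} | K=∅]
step 9: [C=(λu. (-1 - 2)) | E={v↦1} | S={0↦3, 1↦6} | K=[arg]]
step 10: [C=(v - v) | E={v↦1} | S={0↦3, 1↦6} | K=[fun]]
step 11: [C=v | E={v↦1} | S={0↦3, 1↦6} | K=[subR :: fun]]
step 12: [C=v | E={v↦1} | S={0↦3, 1↦6} | K=[subL(6) :: fun]]
step 13: [C=(-1 - 2) | E={u↦2, v↦1} | S={0↦3, 1↦6, 2↦0} | K=∅]
step 14: [C=-1 | E={u↦2, v↦1} | S={0↦3, 1↦6, 2↦0} | K=[subR]]
step 15: [C=2 | E={u↦2, v↦1} | S={0↦3, 1↦6, 2↦0} | K=[subL(-1)]]
→ final value -3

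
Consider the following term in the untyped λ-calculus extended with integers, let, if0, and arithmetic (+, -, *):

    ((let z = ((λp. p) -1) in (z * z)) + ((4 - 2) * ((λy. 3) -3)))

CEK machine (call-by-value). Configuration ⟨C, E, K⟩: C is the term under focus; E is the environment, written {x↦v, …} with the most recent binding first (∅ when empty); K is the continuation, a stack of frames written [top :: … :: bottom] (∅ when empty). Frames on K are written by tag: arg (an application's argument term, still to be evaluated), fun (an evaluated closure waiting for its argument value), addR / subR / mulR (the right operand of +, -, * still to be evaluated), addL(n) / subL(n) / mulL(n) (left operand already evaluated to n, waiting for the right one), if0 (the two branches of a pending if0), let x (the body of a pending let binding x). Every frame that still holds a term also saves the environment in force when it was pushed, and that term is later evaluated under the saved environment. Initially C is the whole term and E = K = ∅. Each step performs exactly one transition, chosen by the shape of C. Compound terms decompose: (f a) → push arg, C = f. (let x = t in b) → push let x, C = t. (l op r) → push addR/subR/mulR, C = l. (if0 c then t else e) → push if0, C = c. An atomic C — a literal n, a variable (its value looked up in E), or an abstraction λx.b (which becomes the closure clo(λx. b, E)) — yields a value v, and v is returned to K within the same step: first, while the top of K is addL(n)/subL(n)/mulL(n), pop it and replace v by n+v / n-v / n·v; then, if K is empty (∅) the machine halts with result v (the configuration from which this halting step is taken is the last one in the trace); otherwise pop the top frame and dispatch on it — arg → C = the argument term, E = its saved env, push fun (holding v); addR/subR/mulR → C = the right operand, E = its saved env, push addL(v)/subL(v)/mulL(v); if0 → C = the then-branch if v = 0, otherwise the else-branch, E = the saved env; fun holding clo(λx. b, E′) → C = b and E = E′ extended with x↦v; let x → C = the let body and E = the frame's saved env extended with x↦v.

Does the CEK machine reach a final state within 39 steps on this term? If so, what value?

Answer: 7

Derivation:
t=0: [C=((let z = ((λp. p) -1) in (z * z)) + ((4 - 2) * ((λy. 3) -3))) | E=∅ | K=∅]
t=1: [C=(let z = ((λp. p) -1) in (z * z)) | E=∅ | K=[addR]]
t=2: [C=((λp. p) -1) | E=∅ | K=[let z :: addR]]
t=3: [C=(λp. p) | E=∅ | K=[arg :: let z :: addR]]
t=4: [C=-1 | E=∅ | K=[fun :: let z :: addR]]
t=5: [C=p | E={p↦-1} | K=[let z :: addR]]
t=6: [C=(z * z) | E={z↦-1} | K=[addR]]
t=7: [C=z | E={z↦-1} | K=[mulR :: addR]]
t=8: [C=z | E={z↦-1} | K=[mulL(-1) :: addR]]
t=9: [C=((4 - 2) * ((λy. 3) -3)) | E=∅ | K=[addL(1)]]
t=10: [C=(4 - 2) | E=∅ | K=[mulR :: addL(1)]]
t=11: [C=4 | E=∅ | K=[subR :: mulR :: addL(1)]]
t=12: [C=2 | E=∅ | K=[subL(4) :: mulR :: addL(1)]]
t=13: [C=((λy. 3) -3) | E=∅ | K=[mulL(2) :: addL(1)]]
t=14: [C=(λy. 3) | E=∅ | K=[arg :: mulL(2) :: addL(1)]]
t=15: [C=-3 | E=∅ | K=[fun :: mulL(2) :: addL(1)]]
t=16: [C=3 | E={y↦-3} | K=[mulL(2) :: addL(1)]]
→ final value 7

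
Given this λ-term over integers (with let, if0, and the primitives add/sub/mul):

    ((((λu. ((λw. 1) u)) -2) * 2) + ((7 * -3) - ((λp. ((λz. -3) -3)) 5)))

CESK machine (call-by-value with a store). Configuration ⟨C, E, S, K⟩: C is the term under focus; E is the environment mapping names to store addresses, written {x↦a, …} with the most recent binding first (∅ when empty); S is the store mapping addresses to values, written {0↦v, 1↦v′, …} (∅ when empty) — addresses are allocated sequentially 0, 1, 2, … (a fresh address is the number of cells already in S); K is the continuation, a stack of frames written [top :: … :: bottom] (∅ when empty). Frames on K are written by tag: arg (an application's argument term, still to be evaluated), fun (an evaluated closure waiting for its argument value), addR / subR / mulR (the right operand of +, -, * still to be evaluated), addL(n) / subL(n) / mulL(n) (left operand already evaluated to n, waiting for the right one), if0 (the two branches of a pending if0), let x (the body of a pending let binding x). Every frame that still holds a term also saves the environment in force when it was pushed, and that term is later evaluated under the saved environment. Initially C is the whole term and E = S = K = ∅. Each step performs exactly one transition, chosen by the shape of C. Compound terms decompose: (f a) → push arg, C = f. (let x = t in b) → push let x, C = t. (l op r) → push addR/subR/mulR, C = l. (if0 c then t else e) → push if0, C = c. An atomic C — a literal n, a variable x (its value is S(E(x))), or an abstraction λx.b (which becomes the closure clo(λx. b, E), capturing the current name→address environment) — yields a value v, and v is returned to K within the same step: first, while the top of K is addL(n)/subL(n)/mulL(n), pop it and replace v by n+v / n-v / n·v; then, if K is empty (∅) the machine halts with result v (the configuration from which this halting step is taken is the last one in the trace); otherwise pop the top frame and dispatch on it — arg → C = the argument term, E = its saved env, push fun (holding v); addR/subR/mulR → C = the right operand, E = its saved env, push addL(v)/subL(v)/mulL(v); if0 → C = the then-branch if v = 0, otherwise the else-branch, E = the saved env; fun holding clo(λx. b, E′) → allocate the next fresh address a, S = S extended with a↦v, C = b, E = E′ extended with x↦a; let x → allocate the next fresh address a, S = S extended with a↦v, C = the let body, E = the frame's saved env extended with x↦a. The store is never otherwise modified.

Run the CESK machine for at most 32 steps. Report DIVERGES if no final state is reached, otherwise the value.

step 0: <C=((((λu. ((λw. 1) u)) -2) * 2) + ((7 * -3) - ((λp. ((λz. -3) -3)) 5))), E=∅, S=∅, K=∅>
step 1: <C=(((λu. ((λw. 1) u)) -2) * 2), E=∅, S=∅, K=[addR]>
step 2: <C=((λu. ((λw. 1) u)) -2), E=∅, S=∅, K=[mulR :: addR]>
step 3: <C=(λu. ((λw. 1) u)), E=∅, S=∅, K=[arg :: mulR :: addR]>
step 4: <C=-2, E=∅, S=∅, K=[fun :: mulR :: addR]>
step 5: <C=((λw. 1) u), E={u↦0}, S={0↦-2}, K=[mulR :: addR]>
step 6: <C=(λw. 1), E={u↦0}, S={0↦-2}, K=[arg :: mulR :: addR]>
step 7: <C=u, E={u↦0}, S={0↦-2}, K=[fun :: mulR :: addR]>
step 8: <C=1, E={w↦1, u↦0}, S={0↦-2, 1↦-2}, K=[mulR :: addR]>
step 9: <C=2, E=∅, S={0↦-2, 1↦-2}, K=[mulL(1) :: addR]>
step 10: <C=((7 * -3) - ((λp. ((λz. -3) -3)) 5)), E=∅, S={0↦-2, 1↦-2}, K=[addL(2)]>
step 11: <C=(7 * -3), E=∅, S={0↦-2, 1↦-2}, K=[subR :: addL(2)]>
step 12: <C=7, E=∅, S={0↦-2, 1↦-2}, K=[mulR :: subR :: addL(2)]>
step 13: <C=-3, E=∅, S={0↦-2, 1↦-2}, K=[mulL(7) :: subR :: addL(2)]>
step 14: <C=((λp. ((λz. -3) -3)) 5), E=∅, S={0↦-2, 1↦-2}, K=[subL(-21) :: addL(2)]>
step 15: <C=(λp. ((λz. -3) -3)), E=∅, S={0↦-2, 1↦-2}, K=[arg :: subL(-21) :: addL(2)]>
step 16: <C=5, E=∅, S={0↦-2, 1↦-2}, K=[fun :: subL(-21) :: addL(2)]>
step 17: <C=((λz. -3) -3), E={p↦2}, S={0↦-2, 1↦-2, 2↦5}, K=[subL(-21) :: addL(2)]>
step 18: <C=(λz. -3), E={p↦2}, S={0↦-2, 1↦-2, 2↦5}, K=[arg :: subL(-21) :: addL(2)]>
step 19: <C=-3, E={p↦2}, S={0↦-2, 1↦-2, 2↦5}, K=[fun :: subL(-21) :: addL(2)]>
step 20: <C=-3, E={z↦3, p↦2}, S={0↦-2, 1↦-2, 2↦5, 3↦-3}, K=[subL(-21) :: addL(2)]>
→ final value -16

Answer: -16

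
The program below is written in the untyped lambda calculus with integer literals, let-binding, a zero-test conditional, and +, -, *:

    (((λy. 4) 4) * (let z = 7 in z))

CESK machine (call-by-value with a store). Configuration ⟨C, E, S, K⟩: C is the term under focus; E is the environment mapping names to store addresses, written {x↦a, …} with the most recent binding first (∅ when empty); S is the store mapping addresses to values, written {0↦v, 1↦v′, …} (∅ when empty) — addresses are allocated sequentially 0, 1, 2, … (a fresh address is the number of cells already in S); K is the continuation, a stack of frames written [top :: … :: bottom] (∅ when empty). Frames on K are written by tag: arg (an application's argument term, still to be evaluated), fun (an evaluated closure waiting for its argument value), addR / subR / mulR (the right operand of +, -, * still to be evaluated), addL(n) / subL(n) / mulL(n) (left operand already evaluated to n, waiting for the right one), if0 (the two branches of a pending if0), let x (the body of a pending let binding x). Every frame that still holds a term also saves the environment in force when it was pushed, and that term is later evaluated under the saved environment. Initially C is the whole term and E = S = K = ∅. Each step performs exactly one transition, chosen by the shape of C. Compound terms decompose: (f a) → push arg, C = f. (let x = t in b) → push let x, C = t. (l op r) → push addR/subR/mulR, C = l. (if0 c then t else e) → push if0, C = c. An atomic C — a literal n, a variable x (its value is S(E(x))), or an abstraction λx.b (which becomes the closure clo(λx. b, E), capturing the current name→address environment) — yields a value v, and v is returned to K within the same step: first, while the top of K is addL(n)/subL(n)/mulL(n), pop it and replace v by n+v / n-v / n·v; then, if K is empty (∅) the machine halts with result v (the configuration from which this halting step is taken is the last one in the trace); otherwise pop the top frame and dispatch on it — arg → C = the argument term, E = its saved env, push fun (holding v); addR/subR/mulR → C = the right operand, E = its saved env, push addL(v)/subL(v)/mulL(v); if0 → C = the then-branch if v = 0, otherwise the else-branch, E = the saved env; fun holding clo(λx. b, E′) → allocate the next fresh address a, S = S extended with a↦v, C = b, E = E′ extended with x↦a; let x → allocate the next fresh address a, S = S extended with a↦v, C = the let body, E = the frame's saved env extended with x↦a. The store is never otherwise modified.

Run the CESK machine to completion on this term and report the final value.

Answer: 28

Execution trace:
t=0: <C=(((λy. 4) 4) * (let z = 7 in z)), E=∅, S=∅, K=∅>
t=1: <C=((λy. 4) 4), E=∅, S=∅, K=[mulR]>
t=2: <C=(λy. 4), E=∅, S=∅, K=[arg :: mulR]>
t=3: <C=4, E=∅, S=∅, K=[fun :: mulR]>
t=4: <C=4, E={y↦0}, S={0↦4}, K=[mulR]>
t=5: <C=(let z = 7 in z), E=∅, S={0↦4}, K=[mulL(4)]>
t=6: <C=7, E=∅, S={0↦4}, K=[let z :: mulL(4)]>
t=7: <C=z, E={z↦1}, S={0↦4, 1↦7}, K=[mulL(4)]>
→ final value 28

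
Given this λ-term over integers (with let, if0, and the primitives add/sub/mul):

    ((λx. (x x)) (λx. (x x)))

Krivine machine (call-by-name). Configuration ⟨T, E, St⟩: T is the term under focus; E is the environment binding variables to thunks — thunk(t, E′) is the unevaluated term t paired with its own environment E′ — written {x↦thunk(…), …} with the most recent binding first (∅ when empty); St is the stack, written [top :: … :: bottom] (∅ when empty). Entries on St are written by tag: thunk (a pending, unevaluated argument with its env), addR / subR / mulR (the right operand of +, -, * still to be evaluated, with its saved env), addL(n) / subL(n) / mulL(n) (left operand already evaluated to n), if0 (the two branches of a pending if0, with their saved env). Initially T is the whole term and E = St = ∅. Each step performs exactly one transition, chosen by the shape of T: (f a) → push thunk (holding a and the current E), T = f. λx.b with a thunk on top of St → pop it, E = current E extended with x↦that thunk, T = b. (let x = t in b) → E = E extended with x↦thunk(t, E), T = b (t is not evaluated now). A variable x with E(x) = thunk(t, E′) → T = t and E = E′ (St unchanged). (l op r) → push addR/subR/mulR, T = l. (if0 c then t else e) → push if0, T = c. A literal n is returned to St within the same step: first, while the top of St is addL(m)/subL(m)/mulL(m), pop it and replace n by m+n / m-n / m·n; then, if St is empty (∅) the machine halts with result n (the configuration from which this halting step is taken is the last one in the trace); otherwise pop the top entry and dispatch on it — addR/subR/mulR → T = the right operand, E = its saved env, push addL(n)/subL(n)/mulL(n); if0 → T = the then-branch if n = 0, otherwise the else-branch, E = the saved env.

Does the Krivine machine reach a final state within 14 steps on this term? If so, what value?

0. [T=((λx. (x x)) (λx. (x x))) | E=∅ | St=∅]
1. [T=(λx. (x x)) | E=∅ | St=[thunk]]
2. [T=(x x) | E={x↦thunk((λx. (x x)), ∅)} | St=∅]
3. [T=x | E={x↦thunk((λx. (x x)), ∅)} | St=[thunk]]
4. [T=(λx. (x x)) | E=∅ | St=[thunk]]
5. [T=(x x) | E={x↦thunk(x, {x↦thunk((λx. (x x)), ∅)})} | St=∅]
6. [T=x | E={x↦thunk(x, {x↦thunk((λx. (x x)), ∅)})} | St=[thunk]]
7. [T=x | E={x↦thunk((λx. (x x)), ∅)} | St=[thunk]]
8. [T=(λx. (x x)) | E=∅ | St=[thunk]]
9. [T=(x x) | E={x↦thunk(x, {x↦thunk(x, {x↦thunk((λx. (x x)), ∅)})})} | St=∅]
10. [T=x | E={x↦thunk(x, {x↦thunk(x, {x↦thunk((λx. (x x)), ∅)})})} | St=[thunk]]
11. [T=x | E={x↦thunk(x, {x↦thunk((λx. (x x)), ∅)})} | St=[thunk]]
12. [T=x | E={x↦thunk((λx. (x x)), ∅)} | St=[thunk]]
13. [T=(λx. (x x)) | E=∅ | St=[thunk]]
14. [T=(x x) | E={x↦thunk(x, {x↦thunk(x, {x↦thunk(x, {x↦thunk((λx. (x x)), ∅)})})})} | St=∅]
→ 14 transitions taken and the configuration is still not final: no result within 14 steps

Answer: DIVERGES (no final state within 14 steps)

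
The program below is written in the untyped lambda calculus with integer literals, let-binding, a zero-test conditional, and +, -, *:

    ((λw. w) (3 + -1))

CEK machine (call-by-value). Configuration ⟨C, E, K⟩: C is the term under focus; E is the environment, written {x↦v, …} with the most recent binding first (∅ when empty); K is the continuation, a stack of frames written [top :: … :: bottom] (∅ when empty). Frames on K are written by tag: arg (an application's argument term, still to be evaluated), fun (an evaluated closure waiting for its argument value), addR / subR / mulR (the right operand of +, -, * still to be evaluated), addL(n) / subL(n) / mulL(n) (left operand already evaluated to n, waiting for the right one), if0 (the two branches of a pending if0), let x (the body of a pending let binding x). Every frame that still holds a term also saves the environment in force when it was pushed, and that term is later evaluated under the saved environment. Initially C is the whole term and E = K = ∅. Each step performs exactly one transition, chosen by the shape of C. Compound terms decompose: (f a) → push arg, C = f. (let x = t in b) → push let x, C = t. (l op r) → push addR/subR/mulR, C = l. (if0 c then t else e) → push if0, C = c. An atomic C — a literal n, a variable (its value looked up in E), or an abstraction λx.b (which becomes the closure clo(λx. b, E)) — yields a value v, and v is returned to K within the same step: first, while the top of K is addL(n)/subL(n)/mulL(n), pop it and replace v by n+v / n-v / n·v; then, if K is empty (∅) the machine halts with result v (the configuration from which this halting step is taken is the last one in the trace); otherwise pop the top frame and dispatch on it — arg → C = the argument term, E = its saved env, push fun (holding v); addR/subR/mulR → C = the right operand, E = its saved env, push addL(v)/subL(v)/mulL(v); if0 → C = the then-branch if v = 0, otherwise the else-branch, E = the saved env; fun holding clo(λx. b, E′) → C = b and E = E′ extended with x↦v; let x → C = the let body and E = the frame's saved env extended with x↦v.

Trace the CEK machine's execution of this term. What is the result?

[0] <C=((λw. w) (3 + -1)), E=∅, K=∅>
[1] <C=(λw. w), E=∅, K=[arg]>
[2] <C=(3 + -1), E=∅, K=[fun]>
[3] <C=3, E=∅, K=[addR :: fun]>
[4] <C=-1, E=∅, K=[addL(3) :: fun]>
[5] <C=w, E={w↦2}, K=∅>
→ final value 2

Answer: 2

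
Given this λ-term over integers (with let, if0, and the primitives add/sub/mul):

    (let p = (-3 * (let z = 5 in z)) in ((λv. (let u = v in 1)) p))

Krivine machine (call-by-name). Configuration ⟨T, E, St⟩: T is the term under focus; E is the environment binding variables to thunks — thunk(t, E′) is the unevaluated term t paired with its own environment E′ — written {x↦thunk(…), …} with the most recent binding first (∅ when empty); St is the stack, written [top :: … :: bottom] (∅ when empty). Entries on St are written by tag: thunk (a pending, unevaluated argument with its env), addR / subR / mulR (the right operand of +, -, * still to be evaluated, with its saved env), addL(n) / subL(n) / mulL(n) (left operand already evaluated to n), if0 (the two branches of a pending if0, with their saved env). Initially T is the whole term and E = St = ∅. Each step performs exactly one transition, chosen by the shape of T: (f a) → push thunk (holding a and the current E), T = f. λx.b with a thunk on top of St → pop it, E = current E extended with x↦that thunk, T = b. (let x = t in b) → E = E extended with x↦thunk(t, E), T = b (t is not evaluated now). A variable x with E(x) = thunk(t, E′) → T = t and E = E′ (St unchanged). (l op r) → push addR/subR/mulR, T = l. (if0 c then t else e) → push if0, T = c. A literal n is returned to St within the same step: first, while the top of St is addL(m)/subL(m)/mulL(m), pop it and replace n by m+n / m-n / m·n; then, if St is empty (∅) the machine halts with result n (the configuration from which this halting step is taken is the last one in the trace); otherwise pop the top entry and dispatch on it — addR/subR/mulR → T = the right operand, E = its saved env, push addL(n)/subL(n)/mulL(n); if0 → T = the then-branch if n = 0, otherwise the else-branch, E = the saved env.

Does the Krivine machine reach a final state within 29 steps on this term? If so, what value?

0. ⟨T=(let p = (-3 * (let z = 5 in z)) in ((λv. (let u = v in 1)) p)); E=∅; St=∅⟩
1. ⟨T=((λv. (let u = v in 1)) p); E={p↦thunk((-3 * (let z = 5 in z)), ∅)}; St=∅⟩
2. ⟨T=(λv. (let u = v in 1)); E={p↦thunk((-3 * (let z = 5 in z)), ∅)}; St=[thunk]⟩
3. ⟨T=(let u = v in 1); E={v↦thunk(p, {p↦thunk((-3 * (let z = 5 in z)), ∅)}), p↦thunk((-3 * (let z = 5 in z)), ∅)}; St=∅⟩
4. ⟨T=1; E={u↦thunk(v, {v↦thunk(p, {p↦thunk((-3 * (let z = 5 in z)), ∅)}), p↦thunk((-3 * (let z = 5 in z)), ∅)}), v↦thunk(p, {p↦thunk((-3 * (let z = 5 in z)), ∅)}), p↦thunk((-3 * (let z = 5 in z)), ∅)}; St=∅⟩
→ final value 1

Answer: 1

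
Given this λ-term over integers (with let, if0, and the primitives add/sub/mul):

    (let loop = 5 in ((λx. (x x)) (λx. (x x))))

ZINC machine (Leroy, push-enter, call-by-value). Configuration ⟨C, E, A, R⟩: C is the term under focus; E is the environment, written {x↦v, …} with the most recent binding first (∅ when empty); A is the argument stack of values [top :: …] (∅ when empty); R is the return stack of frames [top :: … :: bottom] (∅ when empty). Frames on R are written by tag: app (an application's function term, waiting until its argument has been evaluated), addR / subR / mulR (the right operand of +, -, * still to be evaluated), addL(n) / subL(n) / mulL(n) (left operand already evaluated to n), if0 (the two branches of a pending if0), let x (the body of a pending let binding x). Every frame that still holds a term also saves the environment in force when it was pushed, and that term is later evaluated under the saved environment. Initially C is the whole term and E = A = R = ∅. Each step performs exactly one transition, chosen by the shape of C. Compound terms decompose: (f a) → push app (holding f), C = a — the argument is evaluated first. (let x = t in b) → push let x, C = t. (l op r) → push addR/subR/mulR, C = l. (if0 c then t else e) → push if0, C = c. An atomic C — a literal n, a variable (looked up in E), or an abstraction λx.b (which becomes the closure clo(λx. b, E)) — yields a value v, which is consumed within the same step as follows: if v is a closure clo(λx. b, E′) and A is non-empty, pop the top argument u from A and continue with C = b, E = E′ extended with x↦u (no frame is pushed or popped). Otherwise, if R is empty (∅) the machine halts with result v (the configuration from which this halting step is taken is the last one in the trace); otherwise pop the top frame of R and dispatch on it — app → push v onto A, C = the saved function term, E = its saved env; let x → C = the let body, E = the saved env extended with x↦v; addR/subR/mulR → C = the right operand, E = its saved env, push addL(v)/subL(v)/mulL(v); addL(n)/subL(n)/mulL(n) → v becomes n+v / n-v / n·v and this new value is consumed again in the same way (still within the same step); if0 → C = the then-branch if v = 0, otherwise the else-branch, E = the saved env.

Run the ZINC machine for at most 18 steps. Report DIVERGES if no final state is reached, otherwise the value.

Answer: DIVERGES (no final state within 18 steps)

Execution trace:
0. [C=(let loop = 5 in ((λx. (x x)) (λx. (x x)))) | E=∅ | A=∅ | R=∅]
1. [C=5 | E=∅ | A=∅ | R=[let loop]]
2. [C=((λx. (x x)) (λx. (x x))) | E={loop↦5} | A=∅ | R=∅]
3. [C=(λx. (x x)) | E={loop↦5} | A=∅ | R=[app]]
4. [C=(λx. (x x)) | E={loop↦5} | A=[clo(λx. (x x), {loop↦5})] | R=∅]
5. [C=(x x) | E={x↦clo(λx. (x x), {loop↦5}), loop↦5} | A=∅ | R=∅]
6. [C=x | E={x↦clo(λx. (x x), {loop↦5}), loop↦5} | A=∅ | R=[app]]
7. [C=x | E={x↦clo(λx. (x x), {loop↦5}), loop↦5} | A=[clo(λx. (x x), {loop↦5})] | R=∅]
… configuration repeats with period 3 (steps 5–7 recur indefinitely) …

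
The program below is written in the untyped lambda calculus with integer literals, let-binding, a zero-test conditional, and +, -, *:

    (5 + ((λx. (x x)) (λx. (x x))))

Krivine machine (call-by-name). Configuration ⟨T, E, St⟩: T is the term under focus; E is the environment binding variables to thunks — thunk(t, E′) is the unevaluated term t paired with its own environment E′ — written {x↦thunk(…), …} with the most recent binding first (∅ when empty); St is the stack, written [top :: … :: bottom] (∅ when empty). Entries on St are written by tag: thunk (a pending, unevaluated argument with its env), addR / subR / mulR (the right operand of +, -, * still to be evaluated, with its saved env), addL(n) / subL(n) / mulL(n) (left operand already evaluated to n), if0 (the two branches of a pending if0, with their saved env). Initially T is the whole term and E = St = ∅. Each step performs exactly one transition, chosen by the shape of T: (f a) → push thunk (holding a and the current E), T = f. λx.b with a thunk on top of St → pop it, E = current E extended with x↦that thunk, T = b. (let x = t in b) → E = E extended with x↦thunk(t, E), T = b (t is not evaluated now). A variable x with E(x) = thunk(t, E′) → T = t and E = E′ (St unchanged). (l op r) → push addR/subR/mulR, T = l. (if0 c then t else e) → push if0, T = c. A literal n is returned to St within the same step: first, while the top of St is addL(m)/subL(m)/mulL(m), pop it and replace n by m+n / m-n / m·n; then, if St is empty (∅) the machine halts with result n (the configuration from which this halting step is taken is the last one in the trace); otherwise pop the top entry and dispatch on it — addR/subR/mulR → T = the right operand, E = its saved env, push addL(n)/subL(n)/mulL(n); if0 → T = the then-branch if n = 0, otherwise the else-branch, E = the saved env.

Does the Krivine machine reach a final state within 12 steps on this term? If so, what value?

step 0: ⟨T=(5 + ((λx. (x x)) (λx. (x x)))); E=∅; St=∅⟩
step 1: ⟨T=5; E=∅; St=[addR]⟩
step 2: ⟨T=((λx. (x x)) (λx. (x x))); E=∅; St=[addL(5)]⟩
step 3: ⟨T=(λx. (x x)); E=∅; St=[thunk :: addL(5)]⟩
step 4: ⟨T=(x x); E={x↦thunk((λx. (x x)), ∅)}; St=[addL(5)]⟩
step 5: ⟨T=x; E={x↦thunk((λx. (x x)), ∅)}; St=[thunk :: addL(5)]⟩
step 6: ⟨T=(λx. (x x)); E=∅; St=[thunk :: addL(5)]⟩
step 7: ⟨T=(x x); E={x↦thunk(x, {x↦thunk((λx. (x x)), ∅)})}; St=[addL(5)]⟩
step 8: ⟨T=x; E={x↦thunk(x, {x↦thunk((λx. (x x)), ∅)})}; St=[thunk :: addL(5)]⟩
step 9: ⟨T=x; E={x↦thunk((λx. (x x)), ∅)}; St=[thunk :: addL(5)]⟩
step 10: ⟨T=(λx. (x x)); E=∅; St=[thunk :: addL(5)]⟩
step 11: ⟨T=(x x); E={x↦thunk(x, {x↦thunk(x, {x↦thunk((λx. (x x)), ∅)})})}; St=[addL(5)]⟩
step 12: ⟨T=x; E={x↦thunk(x, {x↦thunk(x, {x↦thunk((λx. (x x)), ∅)})})}; St=[thunk :: addL(5)]⟩
→ 12 transitions taken and the configuration is still not final: no result within 12 steps

Answer: DIVERGES (no final state within 12 steps)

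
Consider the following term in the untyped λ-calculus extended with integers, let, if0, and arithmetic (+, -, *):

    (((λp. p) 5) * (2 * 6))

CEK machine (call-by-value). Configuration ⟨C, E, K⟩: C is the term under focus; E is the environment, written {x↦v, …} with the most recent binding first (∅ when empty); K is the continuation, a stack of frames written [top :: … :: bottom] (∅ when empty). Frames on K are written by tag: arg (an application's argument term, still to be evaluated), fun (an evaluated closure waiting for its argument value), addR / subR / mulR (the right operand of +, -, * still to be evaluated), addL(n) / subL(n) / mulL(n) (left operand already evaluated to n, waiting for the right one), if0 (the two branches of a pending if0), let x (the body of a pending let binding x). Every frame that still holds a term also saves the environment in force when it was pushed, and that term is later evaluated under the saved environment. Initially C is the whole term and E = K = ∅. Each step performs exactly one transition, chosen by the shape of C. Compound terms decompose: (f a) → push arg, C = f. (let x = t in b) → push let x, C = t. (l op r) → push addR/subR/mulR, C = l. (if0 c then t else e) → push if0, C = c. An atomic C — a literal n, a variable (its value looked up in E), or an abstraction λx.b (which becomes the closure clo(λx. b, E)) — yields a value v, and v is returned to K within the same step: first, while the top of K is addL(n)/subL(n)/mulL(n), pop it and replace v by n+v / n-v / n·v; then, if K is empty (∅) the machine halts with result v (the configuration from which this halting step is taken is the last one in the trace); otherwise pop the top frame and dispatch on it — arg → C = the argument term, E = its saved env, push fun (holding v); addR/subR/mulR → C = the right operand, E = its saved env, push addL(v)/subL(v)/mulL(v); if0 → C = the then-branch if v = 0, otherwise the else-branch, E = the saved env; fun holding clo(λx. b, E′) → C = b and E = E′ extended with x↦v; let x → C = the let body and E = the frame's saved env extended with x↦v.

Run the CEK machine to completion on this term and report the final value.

Answer: 60

Derivation:
t=0: <C=(((λp. p) 5) * (2 * 6)), E=∅, K=∅>
t=1: <C=((λp. p) 5), E=∅, K=[mulR]>
t=2: <C=(λp. p), E=∅, K=[arg :: mulR]>
t=3: <C=5, E=∅, K=[fun :: mulR]>
t=4: <C=p, E={p↦5}, K=[mulR]>
t=5: <C=(2 * 6), E=∅, K=[mulL(5)]>
t=6: <C=2, E=∅, K=[mulR :: mulL(5)]>
t=7: <C=6, E=∅, K=[mulL(2) :: mulL(5)]>
→ final value 60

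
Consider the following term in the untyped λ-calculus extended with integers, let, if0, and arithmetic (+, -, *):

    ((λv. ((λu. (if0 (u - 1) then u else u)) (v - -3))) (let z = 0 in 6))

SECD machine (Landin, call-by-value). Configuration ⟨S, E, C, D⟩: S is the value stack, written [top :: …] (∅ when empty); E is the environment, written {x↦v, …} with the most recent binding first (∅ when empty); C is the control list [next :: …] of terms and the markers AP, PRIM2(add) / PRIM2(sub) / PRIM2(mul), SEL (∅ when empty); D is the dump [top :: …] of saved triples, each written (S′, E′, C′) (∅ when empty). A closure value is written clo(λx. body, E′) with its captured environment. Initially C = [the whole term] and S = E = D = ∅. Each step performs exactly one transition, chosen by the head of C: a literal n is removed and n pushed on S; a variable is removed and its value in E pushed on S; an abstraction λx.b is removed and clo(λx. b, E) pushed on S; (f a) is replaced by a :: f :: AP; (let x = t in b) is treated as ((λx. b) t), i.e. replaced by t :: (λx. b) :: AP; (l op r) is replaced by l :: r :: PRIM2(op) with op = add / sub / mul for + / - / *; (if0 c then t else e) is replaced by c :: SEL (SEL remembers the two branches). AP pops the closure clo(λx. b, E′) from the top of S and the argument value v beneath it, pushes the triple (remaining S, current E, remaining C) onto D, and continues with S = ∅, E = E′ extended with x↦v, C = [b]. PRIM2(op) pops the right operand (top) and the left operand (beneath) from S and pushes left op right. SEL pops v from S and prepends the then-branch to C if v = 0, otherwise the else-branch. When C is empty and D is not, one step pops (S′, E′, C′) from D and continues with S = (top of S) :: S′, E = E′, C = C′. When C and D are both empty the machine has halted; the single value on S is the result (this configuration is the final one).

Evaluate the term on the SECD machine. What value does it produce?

Answer: 9

Derivation:
step 0: ⟨S=∅; E=∅; C=[((λv. ((λu. (if0 (u - 1) then u else u)) (v - -3))) (let z = 0 in 6))]; D=∅⟩
step 1: ⟨S=∅; E=∅; C=[(let z = 0 in 6) :: (λv. ((λu. (if0 (u - 1) then u else u)) (v - -3))) :: AP]; D=∅⟩
step 2: ⟨S=∅; E=∅; C=[0 :: (λz. 6) :: AP :: (λv. ((λu. (if0 (u - 1) then u else u)) (v - -3))) :: AP]; D=∅⟩
step 3: ⟨S=[0]; E=∅; C=[(λz. 6) :: AP :: (λv. ((λu. (if0 (u - 1) then u else u)) (v - -3))) :: AP]; D=∅⟩
step 4: ⟨S=[clo(λz. 6, ∅) :: 0]; E=∅; C=[AP :: (λv. ((λu. (if0 (u - 1) then u else u)) (v - -3))) :: AP]; D=∅⟩
step 5: ⟨S=∅; E={z↦0}; C=[6]; D=[(∅, ∅, [(λv. ((λu. (if0 (u - 1) then u else u)) (v - -3))) :: AP])]⟩
step 6: ⟨S=[6]; E={z↦0}; C=∅; D=[(∅, ∅, [(λv. ((λu. (if0 (u - 1) then u else u)) (v - -3))) :: AP])]⟩
step 7: ⟨S=[6]; E=∅; C=[(λv. ((λu. (if0 (u - 1) then u else u)) (v - -3))) :: AP]; D=∅⟩
step 8: ⟨S=[clo(λv. ((λu. (if0 (u - 1) then u else u)) (v - -3)), ∅) :: 6]; E=∅; C=[AP]; D=∅⟩
step 9: ⟨S=∅; E={v↦6}; C=[((λu. (if0 (u - 1) then u else u)) (v - -3))]; D=[(∅, ∅, ∅)]⟩
step 10: ⟨S=∅; E={v↦6}; C=[(v - -3) :: (λu. (if0 (u - 1) then u else u)) :: AP]; D=[(∅, ∅, ∅)]⟩
step 11: ⟨S=∅; E={v↦6}; C=[v :: -3 :: PRIM2(sub) :: (λu. (if0 (u - 1) then u else u)) :: AP]; D=[(∅, ∅, ∅)]⟩
step 12: ⟨S=[6]; E={v↦6}; C=[-3 :: PRIM2(sub) :: (λu. (if0 (u - 1) then u else u)) :: AP]; D=[(∅, ∅, ∅)]⟩
step 13: ⟨S=[-3 :: 6]; E={v↦6}; C=[PRIM2(sub) :: (λu. (if0 (u - 1) then u else u)) :: AP]; D=[(∅, ∅, ∅)]⟩
step 14: ⟨S=[9]; E={v↦6}; C=[(λu. (if0 (u - 1) then u else u)) :: AP]; D=[(∅, ∅, ∅)]⟩
step 15: ⟨S=[clo(λu. (if0 (u - 1) then u else u), {v↦6}) :: 9]; E={v↦6}; C=[AP]; D=[(∅, ∅, ∅)]⟩
step 16: ⟨S=∅; E={u↦9, v↦6}; C=[(if0 (u - 1) then u else u)]; D=[(∅, {v↦6}, ∅) :: (∅, ∅, ∅)]⟩
step 17: ⟨S=∅; E={u↦9, v↦6}; C=[(u - 1) :: SEL]; D=[(∅, {v↦6}, ∅) :: (∅, ∅, ∅)]⟩
step 18: ⟨S=∅; E={u↦9, v↦6}; C=[u :: 1 :: PRIM2(sub) :: SEL]; D=[(∅, {v↦6}, ∅) :: (∅, ∅, ∅)]⟩
step 19: ⟨S=[9]; E={u↦9, v↦6}; C=[1 :: PRIM2(sub) :: SEL]; D=[(∅, {v↦6}, ∅) :: (∅, ∅, ∅)]⟩
step 20: ⟨S=[1 :: 9]; E={u↦9, v↦6}; C=[PRIM2(sub) :: SEL]; D=[(∅, {v↦6}, ∅) :: (∅, ∅, ∅)]⟩
step 21: ⟨S=[8]; E={u↦9, v↦6}; C=[SEL]; D=[(∅, {v↦6}, ∅) :: (∅, ∅, ∅)]⟩
step 22: ⟨S=∅; E={u↦9, v↦6}; C=[u]; D=[(∅, {v↦6}, ∅) :: (∅, ∅, ∅)]⟩
step 23: ⟨S=[9]; E={u↦9, v↦6}; C=∅; D=[(∅, {v↦6}, ∅) :: (∅, ∅, ∅)]⟩
step 24: ⟨S=[9]; E={v↦6}; C=∅; D=[(∅, ∅, ∅)]⟩
step 25: ⟨S=[9]; E=∅; C=∅; D=∅⟩
→ final value 9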